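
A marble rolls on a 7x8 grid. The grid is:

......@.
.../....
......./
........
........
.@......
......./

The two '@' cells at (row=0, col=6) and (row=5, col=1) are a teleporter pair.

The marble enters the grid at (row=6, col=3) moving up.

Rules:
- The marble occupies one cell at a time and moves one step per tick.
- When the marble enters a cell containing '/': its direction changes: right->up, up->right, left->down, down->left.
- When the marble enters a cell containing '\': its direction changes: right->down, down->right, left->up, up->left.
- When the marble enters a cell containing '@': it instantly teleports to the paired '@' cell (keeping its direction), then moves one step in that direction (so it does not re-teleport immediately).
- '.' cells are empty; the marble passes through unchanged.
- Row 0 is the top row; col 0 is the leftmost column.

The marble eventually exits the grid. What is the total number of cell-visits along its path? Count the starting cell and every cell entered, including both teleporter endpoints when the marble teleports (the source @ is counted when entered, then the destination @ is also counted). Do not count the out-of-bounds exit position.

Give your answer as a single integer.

Answer: 10

Derivation:
Step 1: enter (6,3), '.' pass, move up to (5,3)
Step 2: enter (5,3), '.' pass, move up to (4,3)
Step 3: enter (4,3), '.' pass, move up to (3,3)
Step 4: enter (3,3), '.' pass, move up to (2,3)
Step 5: enter (2,3), '.' pass, move up to (1,3)
Step 6: enter (1,3), '/' deflects up->right, move right to (1,4)
Step 7: enter (1,4), '.' pass, move right to (1,5)
Step 8: enter (1,5), '.' pass, move right to (1,6)
Step 9: enter (1,6), '.' pass, move right to (1,7)
Step 10: enter (1,7), '.' pass, move right to (1,8)
Step 11: at (1,8) — EXIT via right edge, pos 1
Path length (cell visits): 10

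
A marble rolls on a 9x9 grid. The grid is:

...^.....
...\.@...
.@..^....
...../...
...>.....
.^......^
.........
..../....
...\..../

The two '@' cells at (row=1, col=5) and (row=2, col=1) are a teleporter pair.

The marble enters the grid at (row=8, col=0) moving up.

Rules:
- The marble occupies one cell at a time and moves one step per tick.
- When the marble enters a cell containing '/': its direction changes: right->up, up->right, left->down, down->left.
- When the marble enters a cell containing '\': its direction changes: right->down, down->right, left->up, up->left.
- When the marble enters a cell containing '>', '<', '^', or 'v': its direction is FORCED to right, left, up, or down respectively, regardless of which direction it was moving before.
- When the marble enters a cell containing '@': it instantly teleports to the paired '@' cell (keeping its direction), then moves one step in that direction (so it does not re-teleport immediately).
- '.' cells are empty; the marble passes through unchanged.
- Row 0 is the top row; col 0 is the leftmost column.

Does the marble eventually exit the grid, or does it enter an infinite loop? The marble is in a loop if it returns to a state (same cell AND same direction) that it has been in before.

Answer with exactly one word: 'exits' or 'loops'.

Step 1: enter (8,0), '.' pass, move up to (7,0)
Step 2: enter (7,0), '.' pass, move up to (6,0)
Step 3: enter (6,0), '.' pass, move up to (5,0)
Step 4: enter (5,0), '.' pass, move up to (4,0)
Step 5: enter (4,0), '.' pass, move up to (3,0)
Step 6: enter (3,0), '.' pass, move up to (2,0)
Step 7: enter (2,0), '.' pass, move up to (1,0)
Step 8: enter (1,0), '.' pass, move up to (0,0)
Step 9: enter (0,0), '.' pass, move up to (-1,0)
Step 10: at (-1,0) — EXIT via top edge, pos 0

Answer: exits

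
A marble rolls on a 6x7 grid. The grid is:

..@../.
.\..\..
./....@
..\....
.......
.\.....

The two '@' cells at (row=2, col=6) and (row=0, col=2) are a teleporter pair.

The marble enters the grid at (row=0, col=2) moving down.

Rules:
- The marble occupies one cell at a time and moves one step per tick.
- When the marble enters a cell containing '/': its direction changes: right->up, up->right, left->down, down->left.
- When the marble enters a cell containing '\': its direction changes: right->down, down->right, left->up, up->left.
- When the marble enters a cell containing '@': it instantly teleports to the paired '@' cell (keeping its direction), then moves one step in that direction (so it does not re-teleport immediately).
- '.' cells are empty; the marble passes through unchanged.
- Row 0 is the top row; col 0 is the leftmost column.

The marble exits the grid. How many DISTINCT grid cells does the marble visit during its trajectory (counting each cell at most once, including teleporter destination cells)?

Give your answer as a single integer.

Answer: 5

Derivation:
Step 1: enter (0,2), '@' teleport (0,2)->(2,6), also enter (2,6), move down to (3,6)
Step 2: enter (3,6), '.' pass, move down to (4,6)
Step 3: enter (4,6), '.' pass, move down to (5,6)
Step 4: enter (5,6), '.' pass, move down to (6,6)
Step 5: at (6,6) — EXIT via bottom edge, pos 6
Distinct cells visited: 5 (path length 5)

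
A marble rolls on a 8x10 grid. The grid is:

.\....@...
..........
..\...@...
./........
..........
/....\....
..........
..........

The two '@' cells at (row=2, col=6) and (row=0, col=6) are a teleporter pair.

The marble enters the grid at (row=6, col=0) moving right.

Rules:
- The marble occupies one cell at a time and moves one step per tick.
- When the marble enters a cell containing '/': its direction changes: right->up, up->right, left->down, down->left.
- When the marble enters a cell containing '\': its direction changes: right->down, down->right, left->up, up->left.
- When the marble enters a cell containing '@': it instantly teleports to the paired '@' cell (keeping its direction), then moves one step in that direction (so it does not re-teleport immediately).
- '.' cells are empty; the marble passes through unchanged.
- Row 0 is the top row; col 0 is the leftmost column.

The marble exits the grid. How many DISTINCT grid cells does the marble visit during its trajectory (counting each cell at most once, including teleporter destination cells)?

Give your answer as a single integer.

Step 1: enter (6,0), '.' pass, move right to (6,1)
Step 2: enter (6,1), '.' pass, move right to (6,2)
Step 3: enter (6,2), '.' pass, move right to (6,3)
Step 4: enter (6,3), '.' pass, move right to (6,4)
Step 5: enter (6,4), '.' pass, move right to (6,5)
Step 6: enter (6,5), '.' pass, move right to (6,6)
Step 7: enter (6,6), '.' pass, move right to (6,7)
Step 8: enter (6,7), '.' pass, move right to (6,8)
Step 9: enter (6,8), '.' pass, move right to (6,9)
Step 10: enter (6,9), '.' pass, move right to (6,10)
Step 11: at (6,10) — EXIT via right edge, pos 6
Distinct cells visited: 10 (path length 10)

Answer: 10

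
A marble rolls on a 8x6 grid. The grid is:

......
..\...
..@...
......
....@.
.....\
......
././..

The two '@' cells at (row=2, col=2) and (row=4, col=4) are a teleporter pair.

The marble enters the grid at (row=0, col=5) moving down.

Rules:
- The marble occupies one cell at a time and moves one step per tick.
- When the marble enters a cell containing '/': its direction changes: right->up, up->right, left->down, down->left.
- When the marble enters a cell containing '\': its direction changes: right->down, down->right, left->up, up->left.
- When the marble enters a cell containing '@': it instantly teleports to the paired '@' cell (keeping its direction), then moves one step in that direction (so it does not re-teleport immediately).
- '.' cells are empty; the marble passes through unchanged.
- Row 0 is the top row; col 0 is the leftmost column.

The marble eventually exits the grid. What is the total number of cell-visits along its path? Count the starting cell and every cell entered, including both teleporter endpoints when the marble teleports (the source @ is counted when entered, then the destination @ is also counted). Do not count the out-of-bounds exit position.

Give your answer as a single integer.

Answer: 6

Derivation:
Step 1: enter (0,5), '.' pass, move down to (1,5)
Step 2: enter (1,5), '.' pass, move down to (2,5)
Step 3: enter (2,5), '.' pass, move down to (3,5)
Step 4: enter (3,5), '.' pass, move down to (4,5)
Step 5: enter (4,5), '.' pass, move down to (5,5)
Step 6: enter (5,5), '\' deflects down->right, move right to (5,6)
Step 7: at (5,6) — EXIT via right edge, pos 5
Path length (cell visits): 6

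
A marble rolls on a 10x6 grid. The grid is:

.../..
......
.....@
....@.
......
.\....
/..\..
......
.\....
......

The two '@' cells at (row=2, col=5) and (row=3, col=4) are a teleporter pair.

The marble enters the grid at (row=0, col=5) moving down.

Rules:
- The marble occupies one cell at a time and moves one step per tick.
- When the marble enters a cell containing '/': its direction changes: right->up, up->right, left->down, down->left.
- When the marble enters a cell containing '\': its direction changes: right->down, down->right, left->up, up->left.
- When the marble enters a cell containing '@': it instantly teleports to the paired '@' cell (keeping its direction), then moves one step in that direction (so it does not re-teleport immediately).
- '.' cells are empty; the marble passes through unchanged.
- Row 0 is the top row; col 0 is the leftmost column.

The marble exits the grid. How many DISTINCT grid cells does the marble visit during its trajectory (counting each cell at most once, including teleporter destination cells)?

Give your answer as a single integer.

Answer: 10

Derivation:
Step 1: enter (0,5), '.' pass, move down to (1,5)
Step 2: enter (1,5), '.' pass, move down to (2,5)
Step 3: enter (2,5), '@' teleport (2,5)->(3,4), also enter (3,4), move down to (4,4)
Step 4: enter (4,4), '.' pass, move down to (5,4)
Step 5: enter (5,4), '.' pass, move down to (6,4)
Step 6: enter (6,4), '.' pass, move down to (7,4)
Step 7: enter (7,4), '.' pass, move down to (8,4)
Step 8: enter (8,4), '.' pass, move down to (9,4)
Step 9: enter (9,4), '.' pass, move down to (10,4)
Step 10: at (10,4) — EXIT via bottom edge, pos 4
Distinct cells visited: 10 (path length 10)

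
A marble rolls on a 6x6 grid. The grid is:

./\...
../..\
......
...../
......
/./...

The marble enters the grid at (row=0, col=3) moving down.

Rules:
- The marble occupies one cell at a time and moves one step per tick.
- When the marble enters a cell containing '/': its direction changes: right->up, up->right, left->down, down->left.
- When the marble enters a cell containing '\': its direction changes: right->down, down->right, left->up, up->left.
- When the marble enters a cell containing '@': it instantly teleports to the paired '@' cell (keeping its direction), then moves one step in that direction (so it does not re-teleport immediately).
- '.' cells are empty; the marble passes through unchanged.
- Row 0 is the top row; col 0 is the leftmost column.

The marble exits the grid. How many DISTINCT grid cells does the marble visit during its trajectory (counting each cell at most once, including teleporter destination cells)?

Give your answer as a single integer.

Step 1: enter (0,3), '.' pass, move down to (1,3)
Step 2: enter (1,3), '.' pass, move down to (2,3)
Step 3: enter (2,3), '.' pass, move down to (3,3)
Step 4: enter (3,3), '.' pass, move down to (4,3)
Step 5: enter (4,3), '.' pass, move down to (5,3)
Step 6: enter (5,3), '.' pass, move down to (6,3)
Step 7: at (6,3) — EXIT via bottom edge, pos 3
Distinct cells visited: 6 (path length 6)

Answer: 6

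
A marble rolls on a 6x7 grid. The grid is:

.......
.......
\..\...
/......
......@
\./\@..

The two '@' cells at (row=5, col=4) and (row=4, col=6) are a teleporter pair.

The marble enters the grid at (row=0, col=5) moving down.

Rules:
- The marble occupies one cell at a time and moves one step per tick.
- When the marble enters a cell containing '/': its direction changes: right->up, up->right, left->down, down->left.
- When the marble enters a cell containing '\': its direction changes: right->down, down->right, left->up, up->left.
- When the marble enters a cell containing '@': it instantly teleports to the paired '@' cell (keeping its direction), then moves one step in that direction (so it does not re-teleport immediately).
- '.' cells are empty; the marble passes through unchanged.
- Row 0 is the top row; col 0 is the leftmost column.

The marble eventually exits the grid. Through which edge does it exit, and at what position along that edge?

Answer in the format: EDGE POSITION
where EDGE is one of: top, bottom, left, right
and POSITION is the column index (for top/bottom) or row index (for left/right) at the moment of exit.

Answer: bottom 5

Derivation:
Step 1: enter (0,5), '.' pass, move down to (1,5)
Step 2: enter (1,5), '.' pass, move down to (2,5)
Step 3: enter (2,5), '.' pass, move down to (3,5)
Step 4: enter (3,5), '.' pass, move down to (4,5)
Step 5: enter (4,5), '.' pass, move down to (5,5)
Step 6: enter (5,5), '.' pass, move down to (6,5)
Step 7: at (6,5) — EXIT via bottom edge, pos 5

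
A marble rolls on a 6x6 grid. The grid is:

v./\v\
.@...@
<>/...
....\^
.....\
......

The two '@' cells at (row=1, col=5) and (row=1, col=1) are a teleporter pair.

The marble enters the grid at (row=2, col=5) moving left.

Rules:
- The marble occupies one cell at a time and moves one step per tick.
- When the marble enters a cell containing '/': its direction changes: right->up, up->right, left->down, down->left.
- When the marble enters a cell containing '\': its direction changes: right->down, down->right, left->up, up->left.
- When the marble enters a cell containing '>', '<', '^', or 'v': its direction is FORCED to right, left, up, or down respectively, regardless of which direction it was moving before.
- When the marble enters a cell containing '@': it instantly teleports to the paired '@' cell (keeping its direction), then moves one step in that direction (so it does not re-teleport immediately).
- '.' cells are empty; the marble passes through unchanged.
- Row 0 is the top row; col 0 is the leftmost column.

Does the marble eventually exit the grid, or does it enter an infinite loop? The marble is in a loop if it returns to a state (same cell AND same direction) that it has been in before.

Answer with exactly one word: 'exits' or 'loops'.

Step 1: enter (2,5), '.' pass, move left to (2,4)
Step 2: enter (2,4), '.' pass, move left to (2,3)
Step 3: enter (2,3), '.' pass, move left to (2,2)
Step 4: enter (2,2), '/' deflects left->down, move down to (3,2)
Step 5: enter (3,2), '.' pass, move down to (4,2)
Step 6: enter (4,2), '.' pass, move down to (5,2)
Step 7: enter (5,2), '.' pass, move down to (6,2)
Step 8: at (6,2) — EXIT via bottom edge, pos 2

Answer: exits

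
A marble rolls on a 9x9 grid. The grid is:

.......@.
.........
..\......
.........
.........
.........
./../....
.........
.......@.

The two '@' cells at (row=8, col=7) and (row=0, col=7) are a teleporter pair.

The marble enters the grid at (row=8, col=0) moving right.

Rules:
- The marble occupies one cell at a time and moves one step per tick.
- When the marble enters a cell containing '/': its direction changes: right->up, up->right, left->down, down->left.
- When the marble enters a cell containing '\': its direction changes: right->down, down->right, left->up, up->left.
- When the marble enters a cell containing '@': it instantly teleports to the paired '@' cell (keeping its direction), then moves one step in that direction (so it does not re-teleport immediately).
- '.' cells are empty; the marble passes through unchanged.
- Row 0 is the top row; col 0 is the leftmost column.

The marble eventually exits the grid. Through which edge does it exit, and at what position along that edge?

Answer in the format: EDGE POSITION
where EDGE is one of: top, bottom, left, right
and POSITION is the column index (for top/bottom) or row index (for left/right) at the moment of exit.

Step 1: enter (8,0), '.' pass, move right to (8,1)
Step 2: enter (8,1), '.' pass, move right to (8,2)
Step 3: enter (8,2), '.' pass, move right to (8,3)
Step 4: enter (8,3), '.' pass, move right to (8,4)
Step 5: enter (8,4), '.' pass, move right to (8,5)
Step 6: enter (8,5), '.' pass, move right to (8,6)
Step 7: enter (8,6), '.' pass, move right to (8,7)
Step 8: enter (8,7), '@' teleport (8,7)->(0,7), also enter (0,7), move right to (0,8)
Step 9: enter (0,8), '.' pass, move right to (0,9)
Step 10: at (0,9) — EXIT via right edge, pos 0

Answer: right 0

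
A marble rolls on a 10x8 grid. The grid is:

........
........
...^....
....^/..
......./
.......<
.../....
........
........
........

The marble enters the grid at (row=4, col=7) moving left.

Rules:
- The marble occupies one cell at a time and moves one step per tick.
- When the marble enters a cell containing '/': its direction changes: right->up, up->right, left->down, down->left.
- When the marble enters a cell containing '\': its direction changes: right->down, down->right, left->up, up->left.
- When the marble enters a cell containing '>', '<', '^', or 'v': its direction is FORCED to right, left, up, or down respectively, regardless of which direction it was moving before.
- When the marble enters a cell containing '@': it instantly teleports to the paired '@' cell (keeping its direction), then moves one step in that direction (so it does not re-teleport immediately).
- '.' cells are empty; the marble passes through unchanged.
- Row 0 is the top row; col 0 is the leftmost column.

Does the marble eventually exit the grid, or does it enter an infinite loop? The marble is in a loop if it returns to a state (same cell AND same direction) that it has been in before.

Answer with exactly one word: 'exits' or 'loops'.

Step 1: enter (4,7), '/' deflects left->down, move down to (5,7)
Step 2: enter (5,7), '<' forces down->left, move left to (5,6)
Step 3: enter (5,6), '.' pass, move left to (5,5)
Step 4: enter (5,5), '.' pass, move left to (5,4)
Step 5: enter (5,4), '.' pass, move left to (5,3)
Step 6: enter (5,3), '.' pass, move left to (5,2)
Step 7: enter (5,2), '.' pass, move left to (5,1)
Step 8: enter (5,1), '.' pass, move left to (5,0)
Step 9: enter (5,0), '.' pass, move left to (5,-1)
Step 10: at (5,-1) — EXIT via left edge, pos 5

Answer: exits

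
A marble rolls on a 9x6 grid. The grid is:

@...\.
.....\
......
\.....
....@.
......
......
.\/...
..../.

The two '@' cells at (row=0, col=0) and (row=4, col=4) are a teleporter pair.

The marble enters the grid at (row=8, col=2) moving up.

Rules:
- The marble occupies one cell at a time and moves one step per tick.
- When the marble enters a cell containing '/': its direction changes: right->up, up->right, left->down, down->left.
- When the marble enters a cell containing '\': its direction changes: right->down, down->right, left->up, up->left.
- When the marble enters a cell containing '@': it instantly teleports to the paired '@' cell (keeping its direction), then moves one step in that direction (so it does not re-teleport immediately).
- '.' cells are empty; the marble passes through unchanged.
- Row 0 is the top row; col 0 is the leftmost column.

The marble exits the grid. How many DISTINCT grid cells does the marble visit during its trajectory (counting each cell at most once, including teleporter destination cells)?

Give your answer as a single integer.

Step 1: enter (8,2), '.' pass, move up to (7,2)
Step 2: enter (7,2), '/' deflects up->right, move right to (7,3)
Step 3: enter (7,3), '.' pass, move right to (7,4)
Step 4: enter (7,4), '.' pass, move right to (7,5)
Step 5: enter (7,5), '.' pass, move right to (7,6)
Step 6: at (7,6) — EXIT via right edge, pos 7
Distinct cells visited: 5 (path length 5)

Answer: 5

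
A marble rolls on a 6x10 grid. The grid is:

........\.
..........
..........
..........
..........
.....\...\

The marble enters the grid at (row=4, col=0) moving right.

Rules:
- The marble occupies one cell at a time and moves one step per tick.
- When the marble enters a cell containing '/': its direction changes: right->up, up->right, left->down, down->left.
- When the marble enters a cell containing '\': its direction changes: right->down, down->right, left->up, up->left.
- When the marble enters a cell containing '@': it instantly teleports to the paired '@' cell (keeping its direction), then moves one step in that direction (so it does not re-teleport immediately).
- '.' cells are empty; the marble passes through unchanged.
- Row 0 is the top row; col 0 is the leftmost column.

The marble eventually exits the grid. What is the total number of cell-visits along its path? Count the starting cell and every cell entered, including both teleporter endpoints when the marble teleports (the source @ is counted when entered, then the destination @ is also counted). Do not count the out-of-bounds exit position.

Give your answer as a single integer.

Step 1: enter (4,0), '.' pass, move right to (4,1)
Step 2: enter (4,1), '.' pass, move right to (4,2)
Step 3: enter (4,2), '.' pass, move right to (4,3)
Step 4: enter (4,3), '.' pass, move right to (4,4)
Step 5: enter (4,4), '.' pass, move right to (4,5)
Step 6: enter (4,5), '.' pass, move right to (4,6)
Step 7: enter (4,6), '.' pass, move right to (4,7)
Step 8: enter (4,7), '.' pass, move right to (4,8)
Step 9: enter (4,8), '.' pass, move right to (4,9)
Step 10: enter (4,9), '.' pass, move right to (4,10)
Step 11: at (4,10) — EXIT via right edge, pos 4
Path length (cell visits): 10

Answer: 10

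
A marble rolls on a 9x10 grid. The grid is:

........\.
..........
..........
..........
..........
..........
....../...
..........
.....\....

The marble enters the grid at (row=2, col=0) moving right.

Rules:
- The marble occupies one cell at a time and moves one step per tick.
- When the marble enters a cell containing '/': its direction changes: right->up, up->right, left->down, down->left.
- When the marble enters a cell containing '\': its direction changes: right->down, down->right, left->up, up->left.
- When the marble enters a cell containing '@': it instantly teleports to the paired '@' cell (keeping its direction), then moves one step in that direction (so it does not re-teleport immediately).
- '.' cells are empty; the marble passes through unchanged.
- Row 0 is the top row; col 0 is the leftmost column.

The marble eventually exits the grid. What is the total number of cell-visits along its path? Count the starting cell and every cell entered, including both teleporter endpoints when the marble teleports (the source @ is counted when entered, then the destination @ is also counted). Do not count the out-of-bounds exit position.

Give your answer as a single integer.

Step 1: enter (2,0), '.' pass, move right to (2,1)
Step 2: enter (2,1), '.' pass, move right to (2,2)
Step 3: enter (2,2), '.' pass, move right to (2,3)
Step 4: enter (2,3), '.' pass, move right to (2,4)
Step 5: enter (2,4), '.' pass, move right to (2,5)
Step 6: enter (2,5), '.' pass, move right to (2,6)
Step 7: enter (2,6), '.' pass, move right to (2,7)
Step 8: enter (2,7), '.' pass, move right to (2,8)
Step 9: enter (2,8), '.' pass, move right to (2,9)
Step 10: enter (2,9), '.' pass, move right to (2,10)
Step 11: at (2,10) — EXIT via right edge, pos 2
Path length (cell visits): 10

Answer: 10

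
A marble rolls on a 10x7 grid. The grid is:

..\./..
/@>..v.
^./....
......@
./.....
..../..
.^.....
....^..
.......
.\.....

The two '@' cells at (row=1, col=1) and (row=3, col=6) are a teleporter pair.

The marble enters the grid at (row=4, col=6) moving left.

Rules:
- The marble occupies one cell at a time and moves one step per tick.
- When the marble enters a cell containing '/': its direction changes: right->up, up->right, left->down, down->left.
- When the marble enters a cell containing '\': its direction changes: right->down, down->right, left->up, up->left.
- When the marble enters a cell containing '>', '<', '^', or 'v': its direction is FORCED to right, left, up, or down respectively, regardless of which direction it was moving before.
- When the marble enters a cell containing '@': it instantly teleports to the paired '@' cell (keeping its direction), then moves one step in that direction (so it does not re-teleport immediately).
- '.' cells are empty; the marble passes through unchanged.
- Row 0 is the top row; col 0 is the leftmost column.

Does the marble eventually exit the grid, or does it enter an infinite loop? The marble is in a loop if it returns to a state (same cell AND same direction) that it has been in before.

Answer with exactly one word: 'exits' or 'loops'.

Step 1: enter (4,6), '.' pass, move left to (4,5)
Step 2: enter (4,5), '.' pass, move left to (4,4)
Step 3: enter (4,4), '.' pass, move left to (4,3)
Step 4: enter (4,3), '.' pass, move left to (4,2)
Step 5: enter (4,2), '.' pass, move left to (4,1)
Step 6: enter (4,1), '/' deflects left->down, move down to (5,1)
Step 7: enter (5,1), '.' pass, move down to (6,1)
Step 8: enter (6,1), '^' forces down->up, move up to (5,1)
Step 9: enter (5,1), '.' pass, move up to (4,1)
Step 10: enter (4,1), '/' deflects up->right, move right to (4,2)
Step 11: enter (4,2), '.' pass, move right to (4,3)
Step 12: enter (4,3), '.' pass, move right to (4,4)
Step 13: enter (4,4), '.' pass, move right to (4,5)
Step 14: enter (4,5), '.' pass, move right to (4,6)
Step 15: enter (4,6), '.' pass, move right to (4,7)
Step 16: at (4,7) — EXIT via right edge, pos 4

Answer: exits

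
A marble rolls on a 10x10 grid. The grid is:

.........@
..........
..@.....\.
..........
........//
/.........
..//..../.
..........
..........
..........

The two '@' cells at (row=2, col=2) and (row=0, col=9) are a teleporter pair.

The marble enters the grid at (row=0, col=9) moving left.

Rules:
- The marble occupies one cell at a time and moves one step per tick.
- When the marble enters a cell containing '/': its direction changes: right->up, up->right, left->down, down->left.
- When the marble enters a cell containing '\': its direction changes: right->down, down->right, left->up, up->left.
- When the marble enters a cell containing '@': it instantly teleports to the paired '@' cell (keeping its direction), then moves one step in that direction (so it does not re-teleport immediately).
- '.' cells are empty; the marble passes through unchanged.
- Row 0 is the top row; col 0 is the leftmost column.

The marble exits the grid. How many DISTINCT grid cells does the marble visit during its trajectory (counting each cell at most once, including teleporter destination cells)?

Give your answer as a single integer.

Answer: 4

Derivation:
Step 1: enter (0,9), '@' teleport (0,9)->(2,2), also enter (2,2), move left to (2,1)
Step 2: enter (2,1), '.' pass, move left to (2,0)
Step 3: enter (2,0), '.' pass, move left to (2,-1)
Step 4: at (2,-1) — EXIT via left edge, pos 2
Distinct cells visited: 4 (path length 4)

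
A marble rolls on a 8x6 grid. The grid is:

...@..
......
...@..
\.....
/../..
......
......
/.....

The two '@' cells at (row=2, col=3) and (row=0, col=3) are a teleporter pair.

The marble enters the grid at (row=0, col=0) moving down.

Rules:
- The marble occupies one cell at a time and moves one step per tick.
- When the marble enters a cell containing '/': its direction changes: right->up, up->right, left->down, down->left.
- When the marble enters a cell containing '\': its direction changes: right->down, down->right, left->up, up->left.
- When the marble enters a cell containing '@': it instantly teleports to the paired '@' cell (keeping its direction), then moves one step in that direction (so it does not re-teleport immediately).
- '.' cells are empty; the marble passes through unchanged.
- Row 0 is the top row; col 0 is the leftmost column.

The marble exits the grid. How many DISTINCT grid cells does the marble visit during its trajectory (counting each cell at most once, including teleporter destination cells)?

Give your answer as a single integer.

Answer: 9

Derivation:
Step 1: enter (0,0), '.' pass, move down to (1,0)
Step 2: enter (1,0), '.' pass, move down to (2,0)
Step 3: enter (2,0), '.' pass, move down to (3,0)
Step 4: enter (3,0), '\' deflects down->right, move right to (3,1)
Step 5: enter (3,1), '.' pass, move right to (3,2)
Step 6: enter (3,2), '.' pass, move right to (3,3)
Step 7: enter (3,3), '.' pass, move right to (3,4)
Step 8: enter (3,4), '.' pass, move right to (3,5)
Step 9: enter (3,5), '.' pass, move right to (3,6)
Step 10: at (3,6) — EXIT via right edge, pos 3
Distinct cells visited: 9 (path length 9)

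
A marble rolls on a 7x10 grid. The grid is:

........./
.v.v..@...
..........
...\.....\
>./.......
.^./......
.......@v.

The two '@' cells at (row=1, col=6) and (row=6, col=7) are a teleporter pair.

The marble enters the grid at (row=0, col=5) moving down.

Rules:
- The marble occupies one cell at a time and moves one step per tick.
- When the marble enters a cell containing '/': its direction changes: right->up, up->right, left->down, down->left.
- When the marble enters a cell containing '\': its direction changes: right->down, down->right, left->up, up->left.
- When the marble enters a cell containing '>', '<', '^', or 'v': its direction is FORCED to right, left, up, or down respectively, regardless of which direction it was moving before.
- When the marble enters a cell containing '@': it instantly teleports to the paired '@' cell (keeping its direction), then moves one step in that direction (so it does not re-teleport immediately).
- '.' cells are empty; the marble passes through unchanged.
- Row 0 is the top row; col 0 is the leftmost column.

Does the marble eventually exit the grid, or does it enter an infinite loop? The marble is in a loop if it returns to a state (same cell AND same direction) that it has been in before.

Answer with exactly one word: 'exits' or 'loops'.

Step 1: enter (0,5), '.' pass, move down to (1,5)
Step 2: enter (1,5), '.' pass, move down to (2,5)
Step 3: enter (2,5), '.' pass, move down to (3,5)
Step 4: enter (3,5), '.' pass, move down to (4,5)
Step 5: enter (4,5), '.' pass, move down to (5,5)
Step 6: enter (5,5), '.' pass, move down to (6,5)
Step 7: enter (6,5), '.' pass, move down to (7,5)
Step 8: at (7,5) — EXIT via bottom edge, pos 5

Answer: exits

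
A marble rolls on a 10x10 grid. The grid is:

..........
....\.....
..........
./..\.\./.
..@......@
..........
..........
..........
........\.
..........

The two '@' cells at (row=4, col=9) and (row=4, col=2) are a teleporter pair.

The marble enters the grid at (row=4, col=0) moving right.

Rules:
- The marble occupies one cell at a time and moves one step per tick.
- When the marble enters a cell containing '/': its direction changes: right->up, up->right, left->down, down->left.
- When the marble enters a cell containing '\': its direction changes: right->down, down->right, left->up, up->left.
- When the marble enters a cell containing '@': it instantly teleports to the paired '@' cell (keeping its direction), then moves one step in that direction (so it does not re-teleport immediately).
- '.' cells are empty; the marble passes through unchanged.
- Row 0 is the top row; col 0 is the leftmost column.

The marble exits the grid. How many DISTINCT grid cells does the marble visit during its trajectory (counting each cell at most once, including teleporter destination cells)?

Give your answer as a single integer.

Answer: 4

Derivation:
Step 1: enter (4,0), '.' pass, move right to (4,1)
Step 2: enter (4,1), '.' pass, move right to (4,2)
Step 3: enter (4,2), '@' teleport (4,2)->(4,9), also enter (4,9), move right to (4,10)
Step 4: at (4,10) — EXIT via right edge, pos 4
Distinct cells visited: 4 (path length 4)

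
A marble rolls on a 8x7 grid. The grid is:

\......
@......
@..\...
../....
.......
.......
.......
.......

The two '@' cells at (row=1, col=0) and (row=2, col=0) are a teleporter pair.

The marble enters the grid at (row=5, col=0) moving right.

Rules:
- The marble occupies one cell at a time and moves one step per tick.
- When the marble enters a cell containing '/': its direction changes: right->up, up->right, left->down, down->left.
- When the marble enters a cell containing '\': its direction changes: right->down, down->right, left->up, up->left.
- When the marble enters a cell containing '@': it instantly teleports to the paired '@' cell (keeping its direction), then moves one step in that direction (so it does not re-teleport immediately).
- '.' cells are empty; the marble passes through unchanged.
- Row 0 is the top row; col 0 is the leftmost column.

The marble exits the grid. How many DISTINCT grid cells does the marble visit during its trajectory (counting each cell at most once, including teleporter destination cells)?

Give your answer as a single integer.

Answer: 7

Derivation:
Step 1: enter (5,0), '.' pass, move right to (5,1)
Step 2: enter (5,1), '.' pass, move right to (5,2)
Step 3: enter (5,2), '.' pass, move right to (5,3)
Step 4: enter (5,3), '.' pass, move right to (5,4)
Step 5: enter (5,4), '.' pass, move right to (5,5)
Step 6: enter (5,5), '.' pass, move right to (5,6)
Step 7: enter (5,6), '.' pass, move right to (5,7)
Step 8: at (5,7) — EXIT via right edge, pos 5
Distinct cells visited: 7 (path length 7)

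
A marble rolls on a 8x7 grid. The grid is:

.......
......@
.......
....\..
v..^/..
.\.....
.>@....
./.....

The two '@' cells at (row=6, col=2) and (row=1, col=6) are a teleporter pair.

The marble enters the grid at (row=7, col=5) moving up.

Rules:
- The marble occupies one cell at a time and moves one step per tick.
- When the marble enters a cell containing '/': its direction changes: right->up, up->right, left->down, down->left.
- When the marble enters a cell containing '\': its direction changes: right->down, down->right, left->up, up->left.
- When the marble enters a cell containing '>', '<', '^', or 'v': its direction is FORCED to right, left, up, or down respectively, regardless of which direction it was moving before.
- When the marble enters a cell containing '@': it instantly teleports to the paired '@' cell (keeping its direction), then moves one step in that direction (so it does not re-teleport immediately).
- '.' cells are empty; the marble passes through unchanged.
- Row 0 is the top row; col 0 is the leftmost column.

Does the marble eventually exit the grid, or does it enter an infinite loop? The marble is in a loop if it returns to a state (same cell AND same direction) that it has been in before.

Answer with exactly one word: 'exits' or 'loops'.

Step 1: enter (7,5), '.' pass, move up to (6,5)
Step 2: enter (6,5), '.' pass, move up to (5,5)
Step 3: enter (5,5), '.' pass, move up to (4,5)
Step 4: enter (4,5), '.' pass, move up to (3,5)
Step 5: enter (3,5), '.' pass, move up to (2,5)
Step 6: enter (2,5), '.' pass, move up to (1,5)
Step 7: enter (1,5), '.' pass, move up to (0,5)
Step 8: enter (0,5), '.' pass, move up to (-1,5)
Step 9: at (-1,5) — EXIT via top edge, pos 5

Answer: exits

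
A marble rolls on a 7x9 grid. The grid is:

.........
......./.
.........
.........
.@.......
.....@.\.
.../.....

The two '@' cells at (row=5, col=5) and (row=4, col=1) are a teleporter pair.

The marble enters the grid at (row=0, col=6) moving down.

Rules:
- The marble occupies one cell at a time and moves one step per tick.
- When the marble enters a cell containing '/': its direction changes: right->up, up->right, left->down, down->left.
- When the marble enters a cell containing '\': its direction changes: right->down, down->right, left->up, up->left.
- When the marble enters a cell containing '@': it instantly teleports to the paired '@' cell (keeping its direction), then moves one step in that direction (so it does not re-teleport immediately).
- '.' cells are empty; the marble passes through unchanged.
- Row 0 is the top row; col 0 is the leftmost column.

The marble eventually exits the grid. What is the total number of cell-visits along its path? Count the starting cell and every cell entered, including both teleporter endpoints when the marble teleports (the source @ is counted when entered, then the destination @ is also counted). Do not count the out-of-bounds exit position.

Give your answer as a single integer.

Answer: 7

Derivation:
Step 1: enter (0,6), '.' pass, move down to (1,6)
Step 2: enter (1,6), '.' pass, move down to (2,6)
Step 3: enter (2,6), '.' pass, move down to (3,6)
Step 4: enter (3,6), '.' pass, move down to (4,6)
Step 5: enter (4,6), '.' pass, move down to (5,6)
Step 6: enter (5,6), '.' pass, move down to (6,6)
Step 7: enter (6,6), '.' pass, move down to (7,6)
Step 8: at (7,6) — EXIT via bottom edge, pos 6
Path length (cell visits): 7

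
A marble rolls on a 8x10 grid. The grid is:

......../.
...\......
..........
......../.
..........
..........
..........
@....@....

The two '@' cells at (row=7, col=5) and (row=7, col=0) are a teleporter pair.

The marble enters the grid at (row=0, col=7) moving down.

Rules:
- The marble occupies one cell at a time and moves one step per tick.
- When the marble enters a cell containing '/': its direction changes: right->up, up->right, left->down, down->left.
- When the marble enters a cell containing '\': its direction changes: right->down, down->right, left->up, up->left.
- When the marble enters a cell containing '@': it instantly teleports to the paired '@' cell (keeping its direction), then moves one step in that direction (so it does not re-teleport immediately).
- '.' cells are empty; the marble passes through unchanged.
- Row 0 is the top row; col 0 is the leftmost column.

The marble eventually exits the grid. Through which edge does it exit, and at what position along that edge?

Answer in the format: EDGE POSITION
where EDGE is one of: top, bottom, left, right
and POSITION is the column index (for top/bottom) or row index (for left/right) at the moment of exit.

Answer: bottom 7

Derivation:
Step 1: enter (0,7), '.' pass, move down to (1,7)
Step 2: enter (1,7), '.' pass, move down to (2,7)
Step 3: enter (2,7), '.' pass, move down to (3,7)
Step 4: enter (3,7), '.' pass, move down to (4,7)
Step 5: enter (4,7), '.' pass, move down to (5,7)
Step 6: enter (5,7), '.' pass, move down to (6,7)
Step 7: enter (6,7), '.' pass, move down to (7,7)
Step 8: enter (7,7), '.' pass, move down to (8,7)
Step 9: at (8,7) — EXIT via bottom edge, pos 7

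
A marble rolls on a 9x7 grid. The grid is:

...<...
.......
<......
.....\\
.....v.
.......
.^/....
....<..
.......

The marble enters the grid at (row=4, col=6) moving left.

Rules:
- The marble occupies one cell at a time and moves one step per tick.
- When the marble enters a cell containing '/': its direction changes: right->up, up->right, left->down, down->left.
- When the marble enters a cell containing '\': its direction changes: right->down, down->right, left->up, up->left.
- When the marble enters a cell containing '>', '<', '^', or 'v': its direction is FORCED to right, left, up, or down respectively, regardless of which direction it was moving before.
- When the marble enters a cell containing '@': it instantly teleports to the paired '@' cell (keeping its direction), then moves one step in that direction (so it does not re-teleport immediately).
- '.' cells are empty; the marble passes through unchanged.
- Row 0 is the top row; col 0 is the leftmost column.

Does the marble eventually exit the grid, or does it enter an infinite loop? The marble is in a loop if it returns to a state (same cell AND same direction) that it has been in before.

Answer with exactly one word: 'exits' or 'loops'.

Answer: exits

Derivation:
Step 1: enter (4,6), '.' pass, move left to (4,5)
Step 2: enter (4,5), 'v' forces left->down, move down to (5,5)
Step 3: enter (5,5), '.' pass, move down to (6,5)
Step 4: enter (6,5), '.' pass, move down to (7,5)
Step 5: enter (7,5), '.' pass, move down to (8,5)
Step 6: enter (8,5), '.' pass, move down to (9,5)
Step 7: at (9,5) — EXIT via bottom edge, pos 5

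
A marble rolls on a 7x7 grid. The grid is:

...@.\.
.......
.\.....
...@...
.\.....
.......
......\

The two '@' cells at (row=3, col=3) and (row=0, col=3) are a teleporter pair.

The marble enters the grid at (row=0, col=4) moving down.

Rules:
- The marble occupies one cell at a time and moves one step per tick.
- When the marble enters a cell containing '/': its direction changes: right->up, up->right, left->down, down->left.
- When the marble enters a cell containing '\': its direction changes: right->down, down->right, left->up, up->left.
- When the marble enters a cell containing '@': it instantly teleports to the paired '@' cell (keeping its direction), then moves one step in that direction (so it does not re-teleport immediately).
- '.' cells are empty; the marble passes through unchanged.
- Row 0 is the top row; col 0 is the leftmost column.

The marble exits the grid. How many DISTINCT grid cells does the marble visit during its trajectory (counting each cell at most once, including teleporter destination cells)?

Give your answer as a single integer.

Step 1: enter (0,4), '.' pass, move down to (1,4)
Step 2: enter (1,4), '.' pass, move down to (2,4)
Step 3: enter (2,4), '.' pass, move down to (3,4)
Step 4: enter (3,4), '.' pass, move down to (4,4)
Step 5: enter (4,4), '.' pass, move down to (5,4)
Step 6: enter (5,4), '.' pass, move down to (6,4)
Step 7: enter (6,4), '.' pass, move down to (7,4)
Step 8: at (7,4) — EXIT via bottom edge, pos 4
Distinct cells visited: 7 (path length 7)

Answer: 7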